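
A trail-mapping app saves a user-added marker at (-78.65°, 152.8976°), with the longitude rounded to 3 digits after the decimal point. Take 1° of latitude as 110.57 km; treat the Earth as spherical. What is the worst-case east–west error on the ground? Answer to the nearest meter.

11 meters

Rounding to 3 decimal places leaves the longitude within ±0.0005° of the true value.
Parallels shrink by cos φ, so at 78.65° a degree of longitude is 110570 × 0.1968 ≈ 21760.4 m.
So at most 0.0005° × 21760.4 ≈ 10.8802 m east–west.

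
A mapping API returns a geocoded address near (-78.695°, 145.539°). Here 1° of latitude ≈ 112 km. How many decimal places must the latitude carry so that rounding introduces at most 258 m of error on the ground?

One degree of latitude covers 112000 m.
N decimal places → at most half a unit in the last place, 0.5 × 10⁻ᴺ° = 112000/2 × 10⁻ᴺ m.
Setting 56000 × 10⁻ᴺ ≤ 258 gives 10ᴺ ≥ 217.1, i.e. N ≥ 2.34.
N = 2 would give 560 m (too coarse); N = 3 gives 56 m ≤ 258 m.

3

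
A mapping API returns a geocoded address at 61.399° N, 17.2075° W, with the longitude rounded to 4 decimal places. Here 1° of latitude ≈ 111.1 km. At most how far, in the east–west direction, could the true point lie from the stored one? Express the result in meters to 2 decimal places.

2.66 meters

Rounding to 4 decimal places leaves the longitude within ±5e-05° of the true value.
One degree of longitude at 61.399° is 111100 × cos 61.399° ≈ 111100 × 0.4787 = 53184.4 m.
Maximum E–W displacement: 5e-05 × 53184.4 = 2.65922 m.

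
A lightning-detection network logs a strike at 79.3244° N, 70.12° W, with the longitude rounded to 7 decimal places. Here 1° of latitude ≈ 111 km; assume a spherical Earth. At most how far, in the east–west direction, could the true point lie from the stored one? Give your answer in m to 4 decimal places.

Rounding to 7 decimal places leaves the longitude within ±5e-08° of the true value.
Parallels shrink by cos φ, so at 79.3244° a degree of longitude is 111000 × 0.1852 ≈ 20562.5 m.
So at most 5e-08° × 20562.5 ≈ 0.00102813 m east–west.

0.0010 m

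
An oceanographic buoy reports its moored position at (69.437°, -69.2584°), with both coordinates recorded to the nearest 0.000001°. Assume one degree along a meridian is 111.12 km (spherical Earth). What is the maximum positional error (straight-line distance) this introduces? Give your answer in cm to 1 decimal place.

5.9 cm

Rounding to 6 decimal places leaves each coordinate within ±5e-07° of the true value.
North–south component: 5e-07° × 111120 = 0.05556 m.
East–west component at 69.437°: 5e-07° × 111120 × cos 69.437° ≈ 5e-07 × 39029.5 ≈ 0.0195147 m.
The two errors are perpendicular, so the maximum displacement is √(0.05556² + 0.0195147²) ≈ 0.0588875 m.
That is 0.0588875 m = 5.8888 cm.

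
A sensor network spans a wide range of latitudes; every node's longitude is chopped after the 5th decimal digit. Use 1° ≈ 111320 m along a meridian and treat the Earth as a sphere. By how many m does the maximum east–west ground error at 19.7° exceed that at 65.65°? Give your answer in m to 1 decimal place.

0.6 m

Truncating at 5 decimal places can drop up to a full unit in the last place, so the longitude may be off by as much as 1e-05°.
Error at 19.7° = 1e-05° × 111320 × cos 19.7° ≈ 1.1132 × 0.9415 = 1.048 m.
At 65.65°: 1e-05° × 111320 × cos 65.65° = 1e-05 × 111320 × 0.4123 ≈ 0.45898 m.
So the lower-latitude error exceeds the higher by 1.048 − 0.45898 = 0.58906 m.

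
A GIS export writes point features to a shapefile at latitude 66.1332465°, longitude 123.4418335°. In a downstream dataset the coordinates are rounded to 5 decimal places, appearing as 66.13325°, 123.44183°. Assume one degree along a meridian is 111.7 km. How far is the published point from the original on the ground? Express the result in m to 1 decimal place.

Δlat = 66.1332465 − 66.13325 = -0.0000035°; Δlon = 123.4418335 − 123.44183 = +0.0000035°.
N–S: -0.0000035° × 111700 m/° = -0.39095 m.
East–west at this latitude: 0.0000035° × 111700 × cos 66.1333° ≈ 0.0000035 × 45195 = 0.158183 m.
Combined displacement = (0.39095² + 0.158183²)^½ ≈ 0.421739 m.

0.4 m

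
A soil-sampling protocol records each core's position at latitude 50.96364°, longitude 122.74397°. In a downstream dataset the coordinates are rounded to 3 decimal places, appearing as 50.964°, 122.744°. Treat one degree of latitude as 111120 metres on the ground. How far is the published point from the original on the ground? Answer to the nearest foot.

131 feet

Δlat = 50.96364 − 50.964 = -0.00036°; Δlon = 122.74397 − 122.744 = -0.00003°.
N–S: -0.00036° × 111120 m/° = -40.0032 m.
E–W at 50.964°: -0.00003° × 111120 × cos 50.964° = -0.00003 × 111120 × 0.6298 ≈ -2.09953 m.
Hypotenuse of the two orthogonal shifts: √(40.0032² + 2.09953²) = 40.0583 m.
In feet: 40.0583 m ÷ 0.3048 ≈ 131.42 ft.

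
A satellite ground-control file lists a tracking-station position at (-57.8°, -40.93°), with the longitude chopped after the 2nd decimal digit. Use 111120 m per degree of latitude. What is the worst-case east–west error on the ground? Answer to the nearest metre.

592 metres

Truncating at 2 decimal places can drop up to a full unit in the last place, so the longitude may be off by as much as 0.01°.
At latitude 57.8° a degree of longitude spans 111120 m × cos 57.8° = 111120 × 0.5329 ≈ 59213.2 m.
So at most 0.01° × 59213.2 ≈ 592.132 m east–west.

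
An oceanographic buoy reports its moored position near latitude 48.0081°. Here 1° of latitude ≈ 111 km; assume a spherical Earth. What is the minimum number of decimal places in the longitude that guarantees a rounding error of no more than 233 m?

3

At 48.0081° one degree of longitude covers 111000 × cos 48.0081° ≈ 111000 × 0.6690 ≈ 74261.8 m.
Rounding to N decimal places gives at most 0.5 × 10⁻ᴺ degrees of error, i.e. 0.5 × 10⁻ᴺ × 74261.8 m.
Need 0.5 × 74261.8 × 10⁻ᴺ ≤ 233 → 10⁻ᴺ ≤ 6.275e-03, so N ≥ 2.20.
So 3 decimal places suffice (37.1 m); 2 would allow up to 371 m.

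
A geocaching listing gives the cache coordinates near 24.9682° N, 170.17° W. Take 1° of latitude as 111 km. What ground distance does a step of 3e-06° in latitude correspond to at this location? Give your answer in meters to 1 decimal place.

3e-06° × 111000 m/° = 0.333 m.

0.3 meters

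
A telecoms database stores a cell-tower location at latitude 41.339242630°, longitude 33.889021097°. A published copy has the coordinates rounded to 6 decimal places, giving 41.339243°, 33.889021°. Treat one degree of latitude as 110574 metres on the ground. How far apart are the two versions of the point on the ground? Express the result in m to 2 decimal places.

Δlat = 41.339242630 − 41.339243 = -0.000000370°; Δlon = 33.889021097 − 33.889021 = +0.000000097°.
North–south shift: -0.000000370 × 110574 = -0.0409124 m.
E–W at 41.3392°: 0.000000097° × 110574 × cos 41.3392° = 0.000000097 × 110574 × 0.7508 ≈ 0.00805297 m.
Distance: √(0.0409124² + 0.00805297²) ≈ 0.0416974 m.

0.04 m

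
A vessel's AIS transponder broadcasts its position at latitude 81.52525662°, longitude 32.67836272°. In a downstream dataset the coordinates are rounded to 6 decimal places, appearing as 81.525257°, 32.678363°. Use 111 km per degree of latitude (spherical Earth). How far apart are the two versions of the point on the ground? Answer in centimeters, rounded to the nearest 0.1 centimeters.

4.2 centimeters

Δlat = 81.52525662 − 81.525257 = -0.00000038°; Δlon = 32.67836272 − 32.678363 = -0.00000028°.
N–S: -0.00000038° × 111000 m/° = -0.04218 m.
E–W at 81.5253°: -0.00000028° × 111000 × cos 81.5253° = -0.00000028 × 111000 × 0.1474 ≈ -0.00458037 m.
Combined displacement = (0.04218² + 0.00458037²)^½ ≈ 0.042428 m.
That is 0.042428 m = 4.2428 cm.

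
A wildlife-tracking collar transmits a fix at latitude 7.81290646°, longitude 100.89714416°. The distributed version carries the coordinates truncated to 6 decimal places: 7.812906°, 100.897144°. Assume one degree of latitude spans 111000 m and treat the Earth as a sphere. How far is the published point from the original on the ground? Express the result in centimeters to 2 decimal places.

5.40 centimeters

The latitude changed by +0.00000046° and the longitude by +0.00000016°.
N–S: 0.00000046° × 111000 m/° = 0.05106 m.
East–west at this latitude: 0.00000016° × 111000 × cos 7.81291° ≈ 0.00000016 × 109970 = 0.0175951 m.
Combined displacement = (0.05106² + 0.0175951²)^½ ≈ 0.0540066 m.
That is 0.0540066 m = 5.4007 cm.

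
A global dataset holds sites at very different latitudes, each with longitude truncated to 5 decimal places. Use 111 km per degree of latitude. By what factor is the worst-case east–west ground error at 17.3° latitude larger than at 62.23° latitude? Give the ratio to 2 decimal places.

2.05

Truncating at 5 decimal places can drop up to a full unit in the last place, so the longitude may be off by as much as 1e-05°.
At 17.3°: 1e-05° × 111000 × cos 17.3° = 1e-05 × 111000 × 0.9548 ≈ 1.0598 m.
Error at 62.23° = 1e-05° × 111000 × cos 62.23° ≈ 1.11 × 0.4659 = 0.51717 m.
The ratio reduces to cos 17.3° / cos 62.23° = 0.9548/0.4659 ≈ 2.0492.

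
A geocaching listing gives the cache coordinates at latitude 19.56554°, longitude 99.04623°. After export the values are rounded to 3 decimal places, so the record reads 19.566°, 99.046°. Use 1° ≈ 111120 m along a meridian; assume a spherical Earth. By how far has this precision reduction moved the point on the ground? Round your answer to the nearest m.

Δlat = 19.56554 − 19.566 = -0.00046°; Δlon = 99.04623 − 99.046 = +0.00023°.
North–south shift: -0.00046 × 111120 = -51.1152 m.
E–W at 19.566°: 0.00023° × 111120 × cos 19.566° = 0.00023 × 111120 × 0.9423 ≈ 24.0818 m.
Hypotenuse of the two orthogonal shifts: √(51.1152² + 24.0818²) = 56.504 m.

57 m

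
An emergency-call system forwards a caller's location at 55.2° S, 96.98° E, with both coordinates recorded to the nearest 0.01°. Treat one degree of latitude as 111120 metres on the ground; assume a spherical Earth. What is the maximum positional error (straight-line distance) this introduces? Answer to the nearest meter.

640 meters

Rounding to 2 decimal places leaves each coordinate within ±0.005° of the true value.
Latitude error → 0.005 × 111120 = 555.6 m along the meridian.
Longitude error → 0.005 × 111120 × cos 55.2° = 0.005 × 111120 × 0.5707 ≈ 317.088 m.
Worst case both components are at the extreme and orthogonal: √(555.6² + 317.088²) ≈ 639.716 m.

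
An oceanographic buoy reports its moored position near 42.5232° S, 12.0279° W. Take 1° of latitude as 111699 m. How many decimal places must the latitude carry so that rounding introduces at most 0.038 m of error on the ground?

One degree of latitude covers 111699 m.
With N decimal places the half-ulp bound is 0.5·10⁻ᴺ°, or 0.5·10⁻ᴺ × 111699 m on the ground.
Need 0.5 × 111699 × 10⁻ᴺ ≤ 0.038 → 10⁻ᴺ ≤ 6.804e-07, so N ≥ 6.17.
So 7 decimal places suffice (0.00558 m); 6 would allow up to 0.0558 m.

7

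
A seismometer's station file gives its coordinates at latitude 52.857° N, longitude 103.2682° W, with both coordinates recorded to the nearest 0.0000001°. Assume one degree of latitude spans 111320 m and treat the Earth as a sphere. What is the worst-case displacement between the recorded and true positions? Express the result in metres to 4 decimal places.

0.0065 metres

Rounding to 7 decimal places leaves each coordinate within ±5e-08° of the true value.
Latitude error → 5e-08 × 111320 = 0.005566 m along the meridian.
Longitude error → 5e-08 × 111320 × cos 52.857° = 5e-08 × 111320 × 0.6038 ≈ 0.00336079 m.
Worst case both components are at the extreme and orthogonal: √(0.005566² + 0.00336079²) ≈ 0.00650194 m.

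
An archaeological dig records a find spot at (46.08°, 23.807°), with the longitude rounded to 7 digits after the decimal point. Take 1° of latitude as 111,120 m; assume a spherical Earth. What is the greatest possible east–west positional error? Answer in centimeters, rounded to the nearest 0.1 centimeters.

0.4 centimeters

Rounding to 7 decimal places leaves the longitude within ±5e-08° of the true value.
At latitude 46.08° a degree of longitude spans 111120 m × cos 46.08° = 111120 × 0.6937 ≈ 77078.8 m.
East–west error: 5e-08° × 77078.8 m/° ≈ 0.00385394 m.
That is 0.00385394 m = 0.38539 cm.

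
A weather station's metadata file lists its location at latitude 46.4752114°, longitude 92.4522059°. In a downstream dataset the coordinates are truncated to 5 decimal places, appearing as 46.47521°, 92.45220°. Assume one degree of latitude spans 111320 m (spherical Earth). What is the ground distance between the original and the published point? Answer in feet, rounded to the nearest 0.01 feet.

The latitude changed by +0.0000014° and the longitude by +0.0000059°.
North–south shift: 0.0000014 × 111320 = 0.155848 m.
East–west at this latitude: 0.0000059° × 111320 × cos 46.4752° ≈ 0.0000059 × 76662.6 = 0.452309 m.
Distance: √(0.155848² + 0.452309²) ≈ 0.478406 m.
In feet: 0.478406 m ÷ 0.3048 ≈ 1.5696 ft.

1.57 feet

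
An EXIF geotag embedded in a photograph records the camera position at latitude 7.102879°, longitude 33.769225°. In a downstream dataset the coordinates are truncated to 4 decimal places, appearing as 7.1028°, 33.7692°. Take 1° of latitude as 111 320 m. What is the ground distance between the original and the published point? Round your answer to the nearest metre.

Δlat = 7.102879 − 7.1028 = +0.000079°; Δlon = 33.769225 − 33.7692 = +0.000025°.
North–south shift: 0.000079 × 111320 = 8.79428 m.
East–west at this latitude: 0.000025° × 111320 × cos 7.1028° ≈ 0.000025 × 110466 = 2.76164 m.
Distance: √(8.79428² + 2.76164²) ≈ 9.2177 m.

9 metres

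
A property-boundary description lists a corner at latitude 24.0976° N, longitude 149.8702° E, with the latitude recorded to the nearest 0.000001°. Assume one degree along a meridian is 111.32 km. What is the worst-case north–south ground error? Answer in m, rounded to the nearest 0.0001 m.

Rounding to 6 decimal places leaves the latitude within ±5e-07° of the true value.
Along the meridian that is 5e-07° × 111320 m/° = 0.05566 m.

0.0557 m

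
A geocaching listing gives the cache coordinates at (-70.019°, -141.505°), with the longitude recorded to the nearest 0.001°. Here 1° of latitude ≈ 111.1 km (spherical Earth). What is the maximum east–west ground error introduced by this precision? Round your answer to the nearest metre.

Rounding to 3 decimal places leaves the longitude within ±0.0005° of the true value.
Parallels shrink by cos φ, so at 70.019° a degree of longitude is 111100 × 0.3417 ≈ 37963.8 m.
East–west error: 0.0005° × 37963.8 m/° ≈ 18.9819 m.

19 metres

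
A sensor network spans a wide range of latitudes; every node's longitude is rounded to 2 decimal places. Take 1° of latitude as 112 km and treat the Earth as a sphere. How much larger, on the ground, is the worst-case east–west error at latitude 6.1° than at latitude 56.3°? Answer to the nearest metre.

246 metres

Rounding to 2 decimal places leaves the longitude within ±0.005° of the true value.
At 6.1°: 0.005° × 112000 × cos 6.1° = 0.005 × 112000 × 0.9943 ≈ 556.83 m.
At 56.3°: 0.005° × 112000 × cos 56.3° = 0.005 × 112000 × 0.5548 ≈ 310.71 m.
So the lower-latitude error exceeds the higher by 556.83 − 310.71 = 246.12 m.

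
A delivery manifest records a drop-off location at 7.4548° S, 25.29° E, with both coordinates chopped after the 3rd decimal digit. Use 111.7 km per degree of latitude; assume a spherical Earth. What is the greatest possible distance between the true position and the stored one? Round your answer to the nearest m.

157 m

Truncating at 3 decimal places can drop up to a full unit in the last place, so each coordinate may be off by as much as 0.001°.
North–south component: 0.001° × 111700 = 111.7 m.
E–W at 7.4548°: 0.001° × 111700 × cos 7.4548° = 0.001 × 111700 × 0.9915 ≈ 110.756 m.
Combining orthogonally: (111.7² + 110.756²)^½ ≈ 157.301 m.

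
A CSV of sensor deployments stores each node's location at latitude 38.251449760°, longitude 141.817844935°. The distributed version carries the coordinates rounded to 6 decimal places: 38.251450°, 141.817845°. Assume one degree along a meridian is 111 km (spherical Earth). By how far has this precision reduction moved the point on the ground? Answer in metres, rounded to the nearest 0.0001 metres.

0.0272 metres

Δlat = 38.251449760 − 38.251450 = -0.000000240°; Δlon = 141.817844935 − 141.817845 = -0.000000065°.
North–south shift: -0.000000240 × 111000 = -0.02664 m.
E–W at 38.2514°: -0.000000065° × 111000 × cos 38.2514° = -0.000000065 × 111000 × 0.7853 ≈ -0.00566595 m.
Distance: √(0.02664² + 0.00566595²) ≈ 0.0272359 m.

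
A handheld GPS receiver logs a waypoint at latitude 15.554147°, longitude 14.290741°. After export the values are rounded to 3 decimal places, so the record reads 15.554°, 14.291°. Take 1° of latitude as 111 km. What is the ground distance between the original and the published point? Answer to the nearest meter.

32 meters

The latitude changed by +0.000147° and the longitude by -0.000259°.
North–south shift: 0.000147 × 111000 = 16.317 m.
E–W at 15.554°: -0.000259° × 111000 × cos 15.554° = -0.000259 × 111000 × 0.9634 ≈ -27.6962 m.
Distance: √(16.317² + 27.6962²) ≈ 32.1453 m.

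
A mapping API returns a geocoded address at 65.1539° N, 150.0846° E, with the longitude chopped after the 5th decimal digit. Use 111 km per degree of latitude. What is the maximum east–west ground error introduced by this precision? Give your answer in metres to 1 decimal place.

Truncating at 5 decimal places can drop up to a full unit in the last place, so the longitude may be off by as much as 1e-05°.
Parallels shrink by cos φ, so at 65.1539° a degree of longitude is 111000 × 0.4202 ≈ 46640.2 m.
East–west error: 1e-05° × 46640.2 m/° ≈ 0.466402 m.

0.5 metres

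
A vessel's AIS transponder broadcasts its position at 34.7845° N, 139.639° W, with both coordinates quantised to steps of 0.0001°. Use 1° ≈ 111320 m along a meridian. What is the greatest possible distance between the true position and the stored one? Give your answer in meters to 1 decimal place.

7.2 meters

With a 0.0001° grid the true value lies within half a step, ±0.0001°/2 = ±5e-05°, of the stored one.
N–S: 5e-05° × 111320 m/° = 5.566 m.
Longitude error → 5e-05 × 111320 × cos 34.7845° = 5e-05 × 111320 × 0.8213 ≈ 4.57138 m.
The two errors are perpendicular, so the maximum displacement is √(5.566² + 4.57138²) ≈ 7.20263 m.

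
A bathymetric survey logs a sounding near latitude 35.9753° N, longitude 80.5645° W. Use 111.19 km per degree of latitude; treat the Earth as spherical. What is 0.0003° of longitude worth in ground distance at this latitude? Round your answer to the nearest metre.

At 35.9753° a degree of longitude is 111190 × cos 35.9753° ≈ 89982.8 m, so 0.0003° corresponds to 26.9948 m.

27 metres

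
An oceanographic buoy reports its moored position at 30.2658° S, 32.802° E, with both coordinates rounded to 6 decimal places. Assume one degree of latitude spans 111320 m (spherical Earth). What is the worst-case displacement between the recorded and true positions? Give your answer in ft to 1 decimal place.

Rounding to 6 decimal places leaves each coordinate within ±5e-07° of the true value.
Latitude error → 5e-07 × 111320 = 0.05566 m along the meridian.
Longitude error → 5e-07 × 111320 × cos 30.2658° = 5e-07 × 111320 × 0.8637 ≈ 0.0480734 m.
Combining orthogonally: (0.05566² + 0.0480734²)^½ ≈ 0.0735465 m.
In feet: 0.0735465 m ÷ 0.3048 ≈ 0.24129 ft.

0.2 ft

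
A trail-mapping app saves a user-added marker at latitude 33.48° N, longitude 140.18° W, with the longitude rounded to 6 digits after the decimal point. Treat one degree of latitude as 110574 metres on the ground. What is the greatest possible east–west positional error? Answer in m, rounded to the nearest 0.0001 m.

Rounding to 6 decimal places leaves the longitude within ±5e-07° of the true value.
At latitude 33.48° a degree of longitude spans 110574 m × cos 33.48° = 110574 × 0.8341 ≈ 92227.4 m.
So at most 5e-07° × 92227.4 ≈ 0.0461137 m east–west.

0.0461 m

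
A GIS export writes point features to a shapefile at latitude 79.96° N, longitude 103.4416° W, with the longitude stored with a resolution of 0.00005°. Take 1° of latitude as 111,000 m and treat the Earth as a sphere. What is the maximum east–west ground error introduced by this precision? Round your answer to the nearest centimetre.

With a 0.00005° grid the true value lies within half a step, ±0.00005°/2 = ±2.5e-05°, of the stored one.
Parallels shrink by cos φ, so at 79.96° a degree of longitude is 111000 × 0.1743 ≈ 19351.3 m.
So at most 2.5e-05° × 19351.3 ≈ 0.483781 m east–west.
That is 0.483781 m = 48.378 cm.

48 centimetres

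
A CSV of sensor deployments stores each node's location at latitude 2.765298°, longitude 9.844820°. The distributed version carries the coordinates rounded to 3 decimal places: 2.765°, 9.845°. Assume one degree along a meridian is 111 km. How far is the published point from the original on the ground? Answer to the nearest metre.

The latitude changed by +0.000298° and the longitude by -0.000180°.
N–S: 0.000298° × 111000 m/° = 33.078 m.
East–west at this latitude: -0.000180° × 111000 × cos 2.765° ≈ -0.000180 × 110871 = -19.9567 m.
Combined displacement = (33.078² + 19.9567²)^½ ≈ 38.6319 m.

39 metres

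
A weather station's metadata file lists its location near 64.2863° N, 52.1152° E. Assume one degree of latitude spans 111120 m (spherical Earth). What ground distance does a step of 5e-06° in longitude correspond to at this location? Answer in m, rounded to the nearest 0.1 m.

0.2 m

5e-06° of longitude at 64.2863° is 5e-06 × 111120 × cos 64.2863° ≈ 5e-06 × 48212.1 = 0.241061 m.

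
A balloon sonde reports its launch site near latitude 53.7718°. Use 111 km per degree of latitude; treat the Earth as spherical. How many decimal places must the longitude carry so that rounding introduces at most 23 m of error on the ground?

4

At 53.7718° one degree of longitude covers 111000 × cos 53.7718° ≈ 111000 × 0.5910 ≈ 65601.3 m.
Rounding to N decimal places gives at most 0.5 × 10⁻ᴺ degrees of error, i.e. 0.5 × 10⁻ᴺ × 65601.3 m.
Need 0.5 × 65601.3 × 10⁻ᴺ ≤ 23 → 10⁻ᴺ ≤ 7.012e-04, so N ≥ 3.15.
At 3 places the error can reach 32.8 m, but 4 places keeps it to 3.28 m.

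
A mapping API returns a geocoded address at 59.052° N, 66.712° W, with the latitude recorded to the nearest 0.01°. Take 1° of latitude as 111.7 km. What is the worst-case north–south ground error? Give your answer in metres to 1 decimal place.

558.5 metres

Rounding to 2 decimal places leaves the latitude within ±0.005° of the true value.
North–south distance: 0.005° × 111700 m/° = 558.5 m.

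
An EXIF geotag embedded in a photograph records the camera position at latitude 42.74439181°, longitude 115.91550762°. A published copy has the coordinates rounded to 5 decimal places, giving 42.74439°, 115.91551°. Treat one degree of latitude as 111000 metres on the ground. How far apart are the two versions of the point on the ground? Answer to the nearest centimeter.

28 centimeters

Δlat = 42.74439181 − 42.74439 = +0.00000181°; Δlon = 115.91550762 − 115.91551 = -0.00000238°.
N–S: 0.00000181° × 111000 m/° = 0.20091 m.
East–west at this latitude: -0.00000238° × 111000 × cos 42.7444° ≈ -0.00000238 × 81517.2 = -0.194011 m.
Hypotenuse of the two orthogonal shifts: √(0.20091² + 0.194011²) = 0.279294 m.
That is 0.279294 m = 27.929 cm.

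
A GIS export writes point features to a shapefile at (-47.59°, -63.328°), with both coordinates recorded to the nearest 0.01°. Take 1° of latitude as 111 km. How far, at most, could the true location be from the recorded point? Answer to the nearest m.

669 m

Rounding to 2 decimal places leaves each coordinate within ±0.005° of the true value.
Latitude error → 0.005 × 111000 = 555 m along the meridian.
Longitude error → 0.005 × 111000 × cos 47.59° = 0.005 × 111000 × 0.6744 ≈ 374.309 m.
Worst case both components are at the extreme and orthogonal: √(555² + 374.309²) ≈ 669.427 m.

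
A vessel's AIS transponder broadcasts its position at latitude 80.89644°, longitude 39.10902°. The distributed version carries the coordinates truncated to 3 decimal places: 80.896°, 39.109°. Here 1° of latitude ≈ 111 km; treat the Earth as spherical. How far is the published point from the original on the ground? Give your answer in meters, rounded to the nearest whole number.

Δlat = 80.89644 − 80.896 = +0.00044°; Δlon = 39.10902 − 39.109 = +0.00002°.
North–south shift: 0.00044 × 111000 = 48.84 m.
E–W at 80.896°: 0.00002° × 111000 × cos 80.896° = 0.00002 × 111000 × 0.1582 ≈ 0.351264 m.
Combined displacement = (48.84² + 0.351264²)^½ ≈ 48.8413 m.

49 meters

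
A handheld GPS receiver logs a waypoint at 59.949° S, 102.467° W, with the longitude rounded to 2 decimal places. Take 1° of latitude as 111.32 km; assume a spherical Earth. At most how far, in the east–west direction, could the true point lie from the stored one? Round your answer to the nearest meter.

279 meters

Rounding to 2 decimal places leaves the longitude within ±0.005° of the true value.
At latitude 59.949° a degree of longitude spans 111320 m × cos 59.949° = 111320 × 0.5008 ≈ 55745.8 m.
Maximum E–W displacement: 0.005 × 55745.8 = 278.729 m.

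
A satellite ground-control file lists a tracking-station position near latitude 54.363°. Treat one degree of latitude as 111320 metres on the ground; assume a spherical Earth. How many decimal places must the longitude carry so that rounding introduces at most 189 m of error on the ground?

At 54.363° one degree of longitude covers 111320 × cos 54.363° ≈ 111320 × 0.5826 ≈ 64860.4 m.
Rounding to N decimal places gives at most 0.5 × 10⁻ᴺ degrees of error, i.e. 0.5 × 10⁻ᴺ × 64860.4 m.
Setting 32430.2 × 10⁻ᴺ ≤ 189 gives 10ᴺ ≥ 171.6, i.e. N ≥ 2.23.
At 2 places the error can reach 324 m, but 3 places keeps it to 32.4 m.

3 decimal places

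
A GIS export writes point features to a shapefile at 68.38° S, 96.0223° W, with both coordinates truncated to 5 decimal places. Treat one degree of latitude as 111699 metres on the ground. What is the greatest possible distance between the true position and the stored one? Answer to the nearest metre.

Truncating at 5 decimal places can drop up to a full unit in the last place, so each coordinate may be off by as much as 1e-05°.
Latitude error → 1e-05 × 111699 = 1.11699 m along the meridian.
East–west component at 68.38°: 1e-05° × 111699 × cos 68.38° ≈ 1e-05 × 41155.4 ≈ 0.411554 m.
The two errors are perpendicular, so the maximum displacement is √(1.11699² + 0.411554²) ≈ 1.1904 m.

1 metres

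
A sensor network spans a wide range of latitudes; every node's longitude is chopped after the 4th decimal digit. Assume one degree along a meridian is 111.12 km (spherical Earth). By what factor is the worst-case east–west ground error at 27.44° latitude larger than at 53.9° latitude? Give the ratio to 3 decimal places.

Truncating at 4 decimal places can drop up to a full unit in the last place, so the longitude may be off by as much as 0.0001°.
Error at 27.44° = 0.0001° × 111120 × cos 27.44° ≈ 11.112 × 0.8875 = 9.8618 m.
Error at 53.9° = 0.0001° × 111120 × cos 53.9° ≈ 11.112 × 0.5892 = 6.5471 m.
Ratio: 9.8618 / 6.5471 = cos 27.44° / cos 53.9° ≈ 1.5063.

1.506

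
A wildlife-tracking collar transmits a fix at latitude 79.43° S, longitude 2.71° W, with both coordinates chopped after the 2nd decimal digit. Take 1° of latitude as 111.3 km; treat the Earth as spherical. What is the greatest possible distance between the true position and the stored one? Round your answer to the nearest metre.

1132 metres

Truncating at 2 decimal places can drop up to a full unit in the last place, so each coordinate may be off by as much as 0.01°.
N–S: 0.01° × 111300 m/° = 1113 m.
E–W at 79.43°: 0.01° × 111300 × cos 79.43° = 0.01 × 111300 × 0.1834 ≈ 204.165 m.
Combining orthogonally: (1113² + 204.165²)^½ ≈ 1131.57 m.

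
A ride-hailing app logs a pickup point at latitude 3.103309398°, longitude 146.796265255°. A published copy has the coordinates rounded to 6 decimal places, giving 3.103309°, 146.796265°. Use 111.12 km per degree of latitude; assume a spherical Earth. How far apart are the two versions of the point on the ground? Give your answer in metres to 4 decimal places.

0.0525 metres

Δlat = 3.103309398 − 3.103309 = +0.000000398°; Δlon = 146.796265255 − 146.796265 = +0.000000255°.
North–south shift: 0.000000398 × 111120 = 0.0442258 m.
E–W at 3.10331°: 0.000000255° × 111120 × cos 3.10331° = 0.000000255 × 111120 × 0.9985 ≈ 0.028294 m.
Hypotenuse of the two orthogonal shifts: √(0.0442258² + 0.028294²) = 0.0525021 m.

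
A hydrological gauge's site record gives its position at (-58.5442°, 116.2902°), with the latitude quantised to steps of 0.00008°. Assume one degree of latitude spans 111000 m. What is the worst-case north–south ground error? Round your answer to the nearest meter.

4 meters

With a 0.00008° grid the true value lies within half a step, ±0.00008°/2 = ±4e-05°, of the stored one.
Along the meridian that is 4e-05° × 111000 m/° = 4.44 m.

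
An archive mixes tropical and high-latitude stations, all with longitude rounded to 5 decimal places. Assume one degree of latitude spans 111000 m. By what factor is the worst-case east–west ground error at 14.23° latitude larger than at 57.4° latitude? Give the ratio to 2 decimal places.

Rounding to 5 decimal places leaves the longitude within ±5e-06° of the true value.
Error at 14.23° = 5e-06° × 111000 × cos 14.23° ≈ 0.555 × 0.9693 = 0.53797 m.
At 57.4°: 5e-06° × 111000 × cos 57.4° = 5e-06 × 111000 × 0.5388 ≈ 0.29902 m.
Ratio: 0.53797 / 0.29902 = cos 14.23° / cos 57.4° ≈ 1.7991.

1.80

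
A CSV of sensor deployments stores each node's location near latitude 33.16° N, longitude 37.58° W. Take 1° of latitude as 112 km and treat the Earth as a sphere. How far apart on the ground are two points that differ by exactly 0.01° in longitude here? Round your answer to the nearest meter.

One degree of longitude here spans 112000 × cos 33.16° = 112000 × 0.8371 ≈ 93760.4 m; 0.01° of that is 937.604 m.

938 meters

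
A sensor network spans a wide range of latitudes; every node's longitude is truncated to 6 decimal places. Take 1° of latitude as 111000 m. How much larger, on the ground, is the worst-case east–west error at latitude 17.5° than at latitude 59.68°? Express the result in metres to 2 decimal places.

Truncating at 6 decimal places can drop up to a full unit in the last place, so the longitude may be off by as much as 1e-06°.
Error at 17.5° = 1e-06° × 111000 × cos 17.5° ≈ 0.111 × 0.9537 = 0.10586 m.
Error at 59.68° = 1e-06° × 111000 × cos 59.68° ≈ 0.111 × 0.5048 = 0.056036 m.
Difference: 0.10586 − 0.056036 = 0.049827 m.

0.05 metres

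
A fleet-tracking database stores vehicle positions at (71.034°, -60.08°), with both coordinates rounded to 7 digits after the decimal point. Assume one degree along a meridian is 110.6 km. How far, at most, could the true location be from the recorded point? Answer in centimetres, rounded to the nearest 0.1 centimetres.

Rounding to 7 decimal places leaves each coordinate within ±5e-08° of the true value.
North–south component: 5e-08° × 110600 = 0.00553 m.
E–W at 71.034°: 5e-08° × 110600 × cos 71.034° = 5e-08 × 110600 × 0.3250 ≈ 0.00179729 m.
Worst case both components are at the extreme and orthogonal: √(0.00553² + 0.00179729²) ≈ 0.00581474 m.
That is 0.00581474 m = 0.58147 cm.

0.6 centimetres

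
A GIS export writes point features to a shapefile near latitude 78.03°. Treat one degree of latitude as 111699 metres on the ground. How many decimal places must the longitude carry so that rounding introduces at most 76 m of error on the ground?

At 78.03° one degree of longitude covers 111699 × cos 78.03° ≈ 111699 × 0.2074 ≈ 23166.3 m.
Rounding to N decimal places gives at most 0.5 × 10⁻ᴺ degrees of error, i.e. 0.5 × 10⁻ᴺ × 23166.3 m.
Need 0.5 × 23166.3 × 10⁻ᴺ ≤ 76 → 10⁻ᴺ ≤ 6.561e-03, so N ≥ 2.18.
So 3 decimal places suffice (11.6 m); 2 would allow up to 116 m.

3 decimal places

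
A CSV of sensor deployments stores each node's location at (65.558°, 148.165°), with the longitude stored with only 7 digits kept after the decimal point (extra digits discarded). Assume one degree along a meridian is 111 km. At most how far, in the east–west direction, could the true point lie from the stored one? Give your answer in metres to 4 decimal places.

0.0046 metres

Truncating at 7 decimal places can drop up to a full unit in the last place, so the longitude may be off by as much as 1e-07°.
One degree of longitude at 65.558° is 111000 × cos 65.558° ≈ 111000 × 0.4138 = 45928.7 m.
East–west error: 1e-07° × 45928.7 m/° ≈ 0.00459287 m.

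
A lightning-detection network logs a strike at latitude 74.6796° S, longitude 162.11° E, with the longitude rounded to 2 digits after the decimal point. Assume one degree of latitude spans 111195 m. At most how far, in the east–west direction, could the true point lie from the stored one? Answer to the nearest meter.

147 meters

Rounding to 2 decimal places leaves the longitude within ±0.005° of the true value.
At latitude 74.6796° a degree of longitude spans 111195 m × cos 74.6796° = 111195 × 0.2642 ≈ 29379.5 m.
So at most 0.005° × 29379.5 ≈ 146.898 m east–west.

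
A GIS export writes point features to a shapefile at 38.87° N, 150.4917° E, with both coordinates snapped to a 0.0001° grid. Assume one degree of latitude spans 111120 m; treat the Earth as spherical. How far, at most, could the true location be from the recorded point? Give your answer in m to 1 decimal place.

With a 0.0001° grid the true value lies within half a step, ±0.0001°/2 = ±5e-05°, of the stored one.
North–south component: 5e-05° × 111120 = 5.556 m.
E–W at 38.87°: 5e-05° × 111120 × cos 38.87° = 5e-05 × 111120 × 0.7786 ≈ 4.32575 m.
Worst case both components are at the extreme and orthogonal: √(5.556² + 4.32575²) ≈ 7.04139 m.

7.0 m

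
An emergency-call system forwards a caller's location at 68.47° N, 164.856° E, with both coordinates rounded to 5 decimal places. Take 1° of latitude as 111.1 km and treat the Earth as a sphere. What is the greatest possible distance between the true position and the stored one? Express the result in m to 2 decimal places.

0.59 m

Rounding to 5 decimal places leaves each coordinate within ±5e-06° of the true value.
North–south component: 5e-06° × 111100 = 0.5555 m.
E–W at 68.47°: 5e-06° × 111100 × cos 68.47° = 5e-06 × 111100 × 0.3670 ≈ 0.203862 m.
Worst case both components are at the extreme and orthogonal: √(0.5555² + 0.203862²) ≈ 0.591726 m.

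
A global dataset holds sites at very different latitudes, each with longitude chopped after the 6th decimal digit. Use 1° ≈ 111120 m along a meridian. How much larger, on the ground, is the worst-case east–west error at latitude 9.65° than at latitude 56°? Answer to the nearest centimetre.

Truncating at 6 decimal places can drop up to a full unit in the last place, so the longitude may be off by as much as 1e-06°.
Error at 9.65° = 1e-06° × 111120 × cos 9.65° ≈ 0.11112 × 0.9859 = 0.10955 m.
Error at 56° = 1e-06° × 111120 × cos 56° ≈ 0.11112 × 0.5592 = 0.062138 m.
So the lower-latitude error exceeds the higher by 0.10955 − 0.062138 = 0.04741 m.
That is 0.0474102 m = 4.741 cm.

5 centimetres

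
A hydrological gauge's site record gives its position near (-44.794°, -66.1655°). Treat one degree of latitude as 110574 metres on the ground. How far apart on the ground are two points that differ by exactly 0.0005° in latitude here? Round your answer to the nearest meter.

0.0005° × 110574 m/° = 55.287 m.

55 meters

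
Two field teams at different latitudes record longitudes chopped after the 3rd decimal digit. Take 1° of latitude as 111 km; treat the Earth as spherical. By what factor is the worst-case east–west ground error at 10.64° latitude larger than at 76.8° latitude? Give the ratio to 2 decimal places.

4.30

Truncating at 3 decimal places can drop up to a full unit in the last place, so the longitude may be off by as much as 0.001°.
At 10.64°: 0.001° × 111000 × cos 10.64° = 0.001 × 111000 × 0.9828 ≈ 109.09 m.
At 76.8°: 0.001° × 111000 × cos 76.8° = 0.001 × 111000 × 0.2284 ≈ 25.347 m.
Ratio: 109.09 / 25.347 = cos 10.64° / cos 76.8° ≈ 4.3039.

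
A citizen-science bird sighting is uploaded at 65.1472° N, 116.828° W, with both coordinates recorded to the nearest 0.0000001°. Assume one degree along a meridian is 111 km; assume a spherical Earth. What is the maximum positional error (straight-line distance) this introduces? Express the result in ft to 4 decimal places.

Rounding to 7 decimal places leaves each coordinate within ±5e-08° of the true value.
North–south component: 5e-08° × 111000 = 0.00555 m.
E–W at 65.1472°: 5e-08° × 111000 × cos 65.1472° = 5e-08 × 111000 × 0.4203 ≈ 0.0023326 m.
The two errors are perpendicular, so the maximum displacement is √(0.00555² + 0.0023326²) ≈ 0.00602026 m.
In feet: 0.00602026 m ÷ 0.3048 ≈ 0.019752 ft.

0.0198 ft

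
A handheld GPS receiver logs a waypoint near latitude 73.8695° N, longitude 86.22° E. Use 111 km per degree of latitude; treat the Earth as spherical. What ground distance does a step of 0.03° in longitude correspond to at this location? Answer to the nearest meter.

925 meters

At 73.8695° a degree of longitude is 111000 × cos 73.8695° ≈ 30838.7 m, so 0.03° corresponds to 925.161 m.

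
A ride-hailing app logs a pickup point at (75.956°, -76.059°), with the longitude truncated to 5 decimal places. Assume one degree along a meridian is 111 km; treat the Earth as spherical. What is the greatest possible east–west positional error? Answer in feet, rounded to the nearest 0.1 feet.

Truncating at 5 decimal places can drop up to a full unit in the last place, so the longitude may be off by as much as 1e-05°.
Parallels shrink by cos φ, so at 75.956° a degree of longitude is 111000 × 0.2427 ≈ 26936 m.
Maximum E–W displacement: 1e-05 × 26936 = 0.26936 m.
In feet: 0.26936 m ÷ 0.3048 ≈ 0.88373 ft.

0.9 feet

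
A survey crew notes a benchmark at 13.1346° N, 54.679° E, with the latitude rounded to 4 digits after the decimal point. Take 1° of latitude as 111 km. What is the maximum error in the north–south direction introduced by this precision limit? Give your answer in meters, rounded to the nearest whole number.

6 meters

Rounding to 4 decimal places leaves the latitude within ±5e-05° of the true value.
Along the meridian that is 5e-05° × 111000 m/° = 5.55 m.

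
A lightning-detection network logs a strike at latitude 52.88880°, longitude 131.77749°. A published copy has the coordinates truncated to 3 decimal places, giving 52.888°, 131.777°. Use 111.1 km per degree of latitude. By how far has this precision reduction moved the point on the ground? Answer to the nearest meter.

The latitude changed by +0.00080° and the longitude by +0.00049°.
N–S: 0.00080° × 111100 m/° = 88.88 m.
East–west at this latitude: 0.00049° × 111100 × cos 52.888° ≈ 0.00049 × 67035 = 32.8471 m.
Combined displacement = (88.88² + 32.8471²)^½ ≈ 94.7554 m.

95 meters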